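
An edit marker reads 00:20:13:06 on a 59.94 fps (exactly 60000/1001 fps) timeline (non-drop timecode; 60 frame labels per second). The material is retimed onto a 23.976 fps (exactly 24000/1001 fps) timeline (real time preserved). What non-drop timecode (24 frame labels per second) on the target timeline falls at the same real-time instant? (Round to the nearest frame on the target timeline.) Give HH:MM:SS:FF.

Source frame index: (0×3600 + 20×60 + 13) × 60 + 6 = 72786.
Real time: 72786 / (60000/1001) = 12143131/10000 s.
Target frame: (12143131/10000) × (24000/1001) = 145572/5 ≈ 29114.400 → 29114.
At 24 labels/s: frame 29114 → 00:20:13:02.

00:20:13:02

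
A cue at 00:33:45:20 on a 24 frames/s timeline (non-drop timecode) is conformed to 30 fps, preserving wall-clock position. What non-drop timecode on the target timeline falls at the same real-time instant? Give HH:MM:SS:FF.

00:33:45:25

Source frame index: (0×3600 + 33×60 + 45) × 24 + 20 = 48620.
Real time: 48620 / (24) = 12155/6 s.
Target frame: (12155/6) × (30) = 60775.
At 30 labels/s: frame 60775 → 00:33:45:25.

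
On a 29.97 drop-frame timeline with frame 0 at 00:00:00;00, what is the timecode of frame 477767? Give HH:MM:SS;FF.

Each 10-minute DF block holds 10 × 60 × 30 − 9 × 2 = 17982 frames. 477767 ÷ 17982 → 26 full blocks, remainder 10235.
Within the partial block the first minute is 1800 frames and each further minute 1798, so 5 further minute boundaries passed. Total skipped labels = 18 × 26 + 2 × 5 = 478.
Non-drop label index = 477767 + 478 = 478245; at 30 labels/s that is 04:25:41:15, i.e. DF 04:25:41;15.

04:25:41;15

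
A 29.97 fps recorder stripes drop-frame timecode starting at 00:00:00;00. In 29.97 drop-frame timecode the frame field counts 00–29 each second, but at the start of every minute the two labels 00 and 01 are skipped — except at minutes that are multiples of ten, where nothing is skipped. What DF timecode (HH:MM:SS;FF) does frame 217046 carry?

Ten DF minutes hold 17982 frames, so frame 217046 lies in block 12 (frames 215784–233765) with 1262 frames into that block.
The block's first minute is 1800 frames and the rest 1798 each; 1262 frames reaches minute 0, so 12 × 18 + 0 × 2 = 216 labels have been skipped so far.
Adding those back, label number 217046 + 216 = 217262 at 30 labels/s is 7242 s + 2 f = 2 h 0 min 42 s frame 2, i.e. 02:00:42;02.

02:00:42;02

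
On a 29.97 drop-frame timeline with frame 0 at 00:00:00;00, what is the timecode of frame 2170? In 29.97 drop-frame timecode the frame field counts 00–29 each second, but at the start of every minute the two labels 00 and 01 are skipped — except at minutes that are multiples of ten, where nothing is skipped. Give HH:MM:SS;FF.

Ten DF minutes hold 17982 frames, so frame 2170 lies in block 0 (frames 0–17981) with 2170 frames into that block.
The block's first minute is 1800 frames and the rest 1798 each; 2170 frames reaches minute 1, so 0 × 18 + 1 × 2 = 2 labels have been skipped so far.
Adding those back, label number 2170 + 2 = 2172 at 30 labels/s is 72 s + 12 f = 0 h 1 min 12 s frame 12, i.e. 00:01:12;12.

00:01:12;12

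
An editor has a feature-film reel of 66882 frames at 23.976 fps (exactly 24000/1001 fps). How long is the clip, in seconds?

2789.53675 seconds

Running time = 66882 / (24000/1001) = 2789.53675 s.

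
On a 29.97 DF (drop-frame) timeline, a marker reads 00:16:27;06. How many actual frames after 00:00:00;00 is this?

29586

As if non-drop at 30 labels/s: (0 × 3600 + 16 × 60 + 27) × 30 + 6 = 29616.
Minute boundaries passed: 16; those not divisible by 10: 16 − 1 = 15; dropped labels = 2 × 15 = 30.
Actual frame index = 29616 − 30 = 29586.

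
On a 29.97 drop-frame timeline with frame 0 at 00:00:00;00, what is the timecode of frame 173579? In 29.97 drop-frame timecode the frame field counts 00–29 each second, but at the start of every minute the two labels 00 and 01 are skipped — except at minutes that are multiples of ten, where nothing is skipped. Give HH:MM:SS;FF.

Each 10-minute DF block holds 10 × 60 × 30 − 9 × 2 = 17982 frames. 173579 ÷ 17982 → 9 full blocks, remainder 11741.
Within the partial block the first minute is 1800 frames and each further minute 1798, so 6 further minute boundaries passed. Total skipped labels = 18 × 9 + 2 × 6 = 174.
Non-drop label index = 173579 + 174 = 173753; at 30 labels/s that is 01:36:31:23, i.e. DF 01:36:31;23.

01:36:31;23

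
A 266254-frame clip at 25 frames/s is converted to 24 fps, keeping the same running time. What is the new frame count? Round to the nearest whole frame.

255604 frames

Frames at target rate = 266254 × (24) / (25) = 6390096/25 ≈ 255603.840.
Nearest whole frame: 255604.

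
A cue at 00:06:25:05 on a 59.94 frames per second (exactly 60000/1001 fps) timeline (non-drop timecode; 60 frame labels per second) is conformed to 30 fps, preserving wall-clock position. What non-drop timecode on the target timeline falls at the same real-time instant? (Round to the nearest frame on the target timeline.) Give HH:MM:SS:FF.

00:06:25:14

Source frame index: (0×3600 + 6×60 + 25) × 60 + 5 = 23105.
Real time: 23105 / (60000/1001) = 4625621/12000 s.
Target frame: (4625621/12000) × (30) = 4625621/400 ≈ 11564.052 → 11564.
At 30 labels/s: frame 11564 → 00:06:25:14.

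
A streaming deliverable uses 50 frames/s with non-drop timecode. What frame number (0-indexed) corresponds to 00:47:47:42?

Total seconds to the label: (0 × 3600 + 47 × 60 + 47) = 2867.
Frame index = 2867 × 50 + 42 = 143392.

143392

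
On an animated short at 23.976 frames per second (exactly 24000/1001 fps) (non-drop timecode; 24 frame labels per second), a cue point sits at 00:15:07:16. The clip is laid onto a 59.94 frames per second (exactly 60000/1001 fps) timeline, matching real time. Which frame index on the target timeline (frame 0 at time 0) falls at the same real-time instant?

Source frame index: (0×3600 + 15×60 + 7) × 24 + 16 = 21784.
Real time: 21784 / (24000/1001) = 2725723/3000 s.
Target frame: (2725723/3000) × (60000/1001) = 54460.

frame 54460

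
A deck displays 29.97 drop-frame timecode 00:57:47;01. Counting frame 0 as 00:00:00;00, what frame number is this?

103907

Complete 10-minute blocks: 5, each 17982 frames → 89910.
Remaining 7 whole minutes in the current block: 1800 + 6 × 1798 = 12588 frames.
Within the current minute: 47 × 30 + 1 − 2 = 1409 (labels ;00/;01 skipped at this minute). Total = 89910 + 12588 + 1409 = 103907.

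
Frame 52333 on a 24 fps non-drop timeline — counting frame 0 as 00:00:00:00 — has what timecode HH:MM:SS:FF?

00:36:20:13

52333 ÷ 24 = 2180 full seconds, remainder 13 frames.
2180 s = 0 h 36 min 20 s.
Timecode: 00:36:20:13.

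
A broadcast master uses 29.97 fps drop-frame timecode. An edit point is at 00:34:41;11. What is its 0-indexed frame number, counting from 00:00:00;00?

Complete 10-minute blocks: 3, each 17982 frames → 53946.
Remaining 4 whole minutes in the current block: 1800 + 3 × 1798 = 7194 frames.
Within the current minute: 41 × 30 + 11 − 2 = 1239 (labels ;00/;01 skipped at this minute). Total = 53946 + 7194 + 1239 = 62379.

62379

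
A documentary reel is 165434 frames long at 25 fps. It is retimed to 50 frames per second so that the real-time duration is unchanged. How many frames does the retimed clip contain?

Frames at target rate = 165434 × (50) / (25) = 330868.

330868 frames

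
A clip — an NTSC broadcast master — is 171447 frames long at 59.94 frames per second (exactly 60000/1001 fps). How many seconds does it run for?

2860.30745 seconds

Running time = 171447 / (60000/1001) = 2860.30745 s.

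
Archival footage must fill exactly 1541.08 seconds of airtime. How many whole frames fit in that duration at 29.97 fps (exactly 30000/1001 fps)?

Frames = 1541.08 × 30000/1001 = 46232400/1001 ≈ 46186.2138.
Complete frames: 46186.

46186 frames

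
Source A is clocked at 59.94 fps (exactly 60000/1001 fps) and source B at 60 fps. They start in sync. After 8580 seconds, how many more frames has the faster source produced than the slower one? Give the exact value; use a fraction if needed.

A emits 60000/1001 × 8580 = 3600000/7 frames; B emits 60 × 8580 = 514800.
Difference = 3600/7 frames (≈ 514.2857); B is ahead of A.

3600/7 frames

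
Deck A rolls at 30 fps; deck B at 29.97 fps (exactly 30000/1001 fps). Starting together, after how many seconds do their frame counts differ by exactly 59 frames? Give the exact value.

The gap grows by |30000/1001 − 30| = 30/1001 frames per second.
Time for a 59-frame gap: 59 ÷ (30/1001) = 59059/30 s.

59059/30 seconds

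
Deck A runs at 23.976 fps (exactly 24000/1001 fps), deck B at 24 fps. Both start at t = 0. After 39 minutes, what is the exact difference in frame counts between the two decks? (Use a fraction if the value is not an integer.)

4320/77 frames

39 min = 2340 s.
A emits 24000/1001 × 2340 = 4320000/77 frames; B emits 24 × 2340 = 56160.
Difference = 4320/77 frames (≈ 56.1039); B is ahead of A.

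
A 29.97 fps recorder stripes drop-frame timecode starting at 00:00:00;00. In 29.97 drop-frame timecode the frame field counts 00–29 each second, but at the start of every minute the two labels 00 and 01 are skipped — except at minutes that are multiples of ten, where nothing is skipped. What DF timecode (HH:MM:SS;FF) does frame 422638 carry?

03:55:02;02

Ten DF minutes hold 17982 frames, so frame 422638 lies in block 23 (frames 413586–431567) with 9052 frames into that block.
The block's first minute is 1800 frames and the rest 1798 each; 9052 frames reaches minute 5, so 23 × 18 + 5 × 2 = 424 labels have been skipped so far.
Adding those back, label number 422638 + 424 = 423062 at 30 labels/s is 14102 s + 2 f = 3 h 55 min 2 s frame 2, i.e. 03:55:02;02.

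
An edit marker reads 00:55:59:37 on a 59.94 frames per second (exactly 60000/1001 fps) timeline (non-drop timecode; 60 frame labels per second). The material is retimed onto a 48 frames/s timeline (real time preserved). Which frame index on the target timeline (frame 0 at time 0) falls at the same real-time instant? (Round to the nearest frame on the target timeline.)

Source frame index: (0×3600 + 55×60 + 59) × 60 + 37 = 201577.
Real time: 201577 / (60000/1001) = 201778577/60000 s.
Target frame: (201778577/60000) × (48) = 201778577/1250 ≈ 161422.862 → 161423.

frame 161423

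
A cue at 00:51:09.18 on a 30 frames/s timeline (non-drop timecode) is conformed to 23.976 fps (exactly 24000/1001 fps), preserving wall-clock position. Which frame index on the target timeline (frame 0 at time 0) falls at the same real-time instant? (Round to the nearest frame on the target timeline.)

frame 73597

Source frame index: (0×3600 + 51×60 + 9) × 30 + 18 = 92088.
Real time: 92088 / (30) = 15348/5 s.
Target frame: (15348/5) × (24000/1001) = 73670400/1001 ≈ 73596.803 → 73597.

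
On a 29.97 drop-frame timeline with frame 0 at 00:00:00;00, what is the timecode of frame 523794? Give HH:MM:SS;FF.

04:51:17;08

Ten DF minutes hold 17982 frames, so frame 523794 lies in block 29 (frames 521478–539459) with 2316 frames into that block.
The block's first minute is 1800 frames and the rest 1798 each; 2316 frames reaches minute 1, so 29 × 18 + 1 × 2 = 524 labels have been skipped so far.
Adding those back, label number 523794 + 524 = 524318 at 30 labels/s is 17477 s + 8 f = 4 h 51 min 17 s frame 8, i.e. 04:51:17;08.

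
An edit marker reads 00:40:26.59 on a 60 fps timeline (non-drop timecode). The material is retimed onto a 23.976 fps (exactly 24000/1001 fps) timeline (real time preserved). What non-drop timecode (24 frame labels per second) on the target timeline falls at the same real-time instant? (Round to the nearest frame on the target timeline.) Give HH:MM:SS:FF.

Source frame index: (0×3600 + 40×60 + 26) × 60 + 59 = 145619.
Real time: 145619 / (60) = 145619/60 s.
Target frame: (145619/60) × (24000/1001) = 58247600/1001 ≈ 58189.411 → 58189.
At 24 labels/s: frame 58189 → 00:40:24:13.

00:40:24:13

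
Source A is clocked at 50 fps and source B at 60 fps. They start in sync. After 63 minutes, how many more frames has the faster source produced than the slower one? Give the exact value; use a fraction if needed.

63 min = 3780 s.
A emits 50 × 3780 = 189000 frames; B emits 60 × 3780 = 226800.
Difference = 37800 frames; B is ahead of A.

37800 frames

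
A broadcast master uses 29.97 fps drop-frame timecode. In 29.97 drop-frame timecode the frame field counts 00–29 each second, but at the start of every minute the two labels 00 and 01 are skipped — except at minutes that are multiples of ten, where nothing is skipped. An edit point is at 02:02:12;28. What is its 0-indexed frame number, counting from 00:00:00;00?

Complete 10-minute blocks: 12, each 17982 frames → 215784.
Remaining 2 whole minutes in the current block: 1800 + 1 × 1798 = 3598 frames.
Within the current minute: 12 × 30 + 28 − 2 = 386 (labels ;00/;01 skipped at this minute). Total = 215784 + 3598 + 386 = 219768.

219768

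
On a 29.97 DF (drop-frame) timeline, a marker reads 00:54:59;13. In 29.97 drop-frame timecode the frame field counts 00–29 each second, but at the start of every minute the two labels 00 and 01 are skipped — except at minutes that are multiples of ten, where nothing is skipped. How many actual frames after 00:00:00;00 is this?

98885

As if non-drop at 30 labels/s: (0 × 3600 + 54 × 60 + 59) × 30 + 13 = 98983.
Minute boundaries passed: 54; those not divisible by 10: 54 − 5 = 49; dropped labels = 2 × 49 = 98.
Actual frame index = 98983 − 98 = 98885.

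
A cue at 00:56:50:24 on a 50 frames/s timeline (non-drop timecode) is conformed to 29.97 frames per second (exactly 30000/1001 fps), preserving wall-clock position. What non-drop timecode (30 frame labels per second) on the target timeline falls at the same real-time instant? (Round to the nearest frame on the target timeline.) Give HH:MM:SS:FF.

Source frame index: (0×3600 + 56×60 + 50) × 50 + 24 = 170524.
Real time: 170524 / (50) = 85262/25 s.
Target frame: (85262/25) × (30000/1001) = 102314400/1001 ≈ 102212.188 → 102212.
At 30 labels/s: frame 102212 → 00:56:47:02.

00:56:47:02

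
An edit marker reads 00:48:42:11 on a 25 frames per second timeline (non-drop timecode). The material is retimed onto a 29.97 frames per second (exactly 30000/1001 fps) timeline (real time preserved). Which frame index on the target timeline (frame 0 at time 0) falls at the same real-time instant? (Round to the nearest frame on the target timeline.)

frame 87586

Source frame index: (0×3600 + 48×60 + 42) × 25 + 11 = 73061.
Real time: 73061 / (25) = 73061/25 s.
Target frame: (73061/25) × (30000/1001) = 87673200/1001 ≈ 87585.614 → 87586.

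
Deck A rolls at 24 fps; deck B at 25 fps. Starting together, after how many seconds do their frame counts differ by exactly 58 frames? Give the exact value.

58 seconds

The gap grows by |25 − 24| = 1 frame per second.
Time for a 58-frame gap: 58 ÷ (1) = 58 s.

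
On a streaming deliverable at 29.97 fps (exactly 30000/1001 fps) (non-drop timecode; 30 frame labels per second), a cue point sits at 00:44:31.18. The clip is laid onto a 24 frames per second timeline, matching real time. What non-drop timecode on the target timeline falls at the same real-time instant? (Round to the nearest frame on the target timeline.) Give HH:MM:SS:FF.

Source frame index: (0×3600 + 44×60 + 31) × 30 + 18 = 80148.
Real time: 80148 / (30000/1001) = 6685679/2500 s.
Target frame: (6685679/2500) × (24) = 40114074/625 ≈ 64182.518 → 64183.
At 24 labels/s: frame 64183 → 00:44:34:07.

00:44:34:07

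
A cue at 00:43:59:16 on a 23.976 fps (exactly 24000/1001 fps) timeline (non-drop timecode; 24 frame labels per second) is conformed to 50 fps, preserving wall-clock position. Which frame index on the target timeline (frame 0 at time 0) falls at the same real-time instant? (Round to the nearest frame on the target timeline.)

Source frame index: (0×3600 + 43×60 + 59) × 24 + 16 = 63352.
Real time: 63352 / (24000/1001) = 7926919/3000 s.
Target frame: (7926919/3000) × (50) = 7926919/60 ≈ 132115.317 → 132115.

frame 132115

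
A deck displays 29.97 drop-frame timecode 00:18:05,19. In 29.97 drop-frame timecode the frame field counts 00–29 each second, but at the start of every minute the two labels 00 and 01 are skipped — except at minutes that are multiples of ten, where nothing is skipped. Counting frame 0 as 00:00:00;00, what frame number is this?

32535

Complete 10-minute blocks: 1, each 17982 frames → 17982.
Remaining 8 whole minutes in the current block: 1800 + 7 × 1798 = 14386 frames.
Within the current minute: 5 × 30 + 19 − 2 = 167 (labels ;00/;01 skipped at this minute). Total = 17982 + 14386 + 167 = 32535.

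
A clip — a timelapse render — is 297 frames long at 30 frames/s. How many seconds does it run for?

Running time = 297 / (30) = 9.9 s.

9.9 seconds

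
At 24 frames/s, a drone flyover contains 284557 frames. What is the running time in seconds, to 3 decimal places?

11856.542 seconds

Running time = 284557 × 1/24 = 284557/24 s ≈ 11856.542 s.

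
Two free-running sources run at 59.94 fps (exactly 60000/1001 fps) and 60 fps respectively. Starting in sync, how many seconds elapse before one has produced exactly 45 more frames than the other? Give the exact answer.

750.75 seconds

The gap grows by |60 − 60000/1001| = 60/1001 frames per second.
Time for a 45-frame gap: 45 ÷ (60/1001) = 750.75 s.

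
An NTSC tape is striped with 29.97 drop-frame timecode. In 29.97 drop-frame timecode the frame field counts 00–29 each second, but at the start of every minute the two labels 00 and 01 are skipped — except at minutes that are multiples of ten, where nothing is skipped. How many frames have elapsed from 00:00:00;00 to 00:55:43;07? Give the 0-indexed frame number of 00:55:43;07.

100197

As if non-drop at 30 labels/s: (0 × 3600 + 55 × 60 + 43) × 30 + 7 = 100297.
Minute boundaries passed: 55; those not divisible by 10: 55 − 5 = 50; dropped labels = 2 × 50 = 100.
Actual frame index = 100297 − 100 = 100197.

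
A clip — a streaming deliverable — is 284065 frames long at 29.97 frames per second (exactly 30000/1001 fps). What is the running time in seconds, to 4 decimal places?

9478.3022 seconds

Running time = 284065 × 1001/30000 = 56869813/6000 s ≈ 9478.3022 s.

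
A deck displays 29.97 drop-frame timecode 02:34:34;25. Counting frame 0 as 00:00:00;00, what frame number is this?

Complete 10-minute blocks: 15, each 17982 frames → 269730.
Remaining 4 whole minutes in the current block: 1800 + 3 × 1798 = 7194 frames.
Within the current minute: 34 × 30 + 25 − 2 = 1043 (labels ;00/;01 skipped at this minute). Total = 269730 + 7194 + 1043 = 277967.

277967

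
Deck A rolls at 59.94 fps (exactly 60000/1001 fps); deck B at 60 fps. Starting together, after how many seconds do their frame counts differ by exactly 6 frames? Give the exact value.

The gap grows by |60 − 60000/1001| = 60/1001 frames per second.
Time for a 6-frame gap: 6 ÷ (60/1001) = 100.1 s.

100.1 seconds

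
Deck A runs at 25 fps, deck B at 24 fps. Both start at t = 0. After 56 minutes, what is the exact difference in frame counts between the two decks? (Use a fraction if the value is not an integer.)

56 min = 3360 s.
A emits 25 × 3360 = 84000 frames; B emits 24 × 3360 = 80640.
Difference = 3360 frames; B is behind A.

3360 frames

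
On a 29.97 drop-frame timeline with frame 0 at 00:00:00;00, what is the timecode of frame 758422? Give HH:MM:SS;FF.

07:01:46;00

Ten DF minutes hold 17982 frames, so frame 758422 lies in block 42 (frames 755244–773225) with 3178 frames into that block.
The block's first minute is 1800 frames and the rest 1798 each; 3178 frames reaches minute 1, so 42 × 18 + 1 × 2 = 758 labels have been skipped so far.
Adding those back, label number 758422 + 758 = 759180 at 30 labels/s is 25306 s + 0 f = 7 h 1 min 46 s frame 0, i.e. 07:01:46;00.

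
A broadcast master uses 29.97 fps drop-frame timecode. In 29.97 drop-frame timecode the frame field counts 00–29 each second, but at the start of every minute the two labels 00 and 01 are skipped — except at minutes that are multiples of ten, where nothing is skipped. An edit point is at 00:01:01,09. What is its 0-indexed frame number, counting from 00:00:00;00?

1837

Complete 10-minute blocks: 0, each 17982 frames → 0.
Remaining 1 whole minute in the current block: 1800 + 0 × 1798 = 1800 frames.
Within the current minute: 1 × 30 + 9 − 2 = 37 (labels ;00/;01 skipped at this minute). Total = 0 + 1800 + 37 = 1837.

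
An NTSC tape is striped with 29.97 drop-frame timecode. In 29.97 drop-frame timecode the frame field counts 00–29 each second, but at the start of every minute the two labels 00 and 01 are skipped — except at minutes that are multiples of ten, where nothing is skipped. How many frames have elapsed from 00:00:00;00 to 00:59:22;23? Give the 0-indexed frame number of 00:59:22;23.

Complete 10-minute blocks: 5, each 17982 frames → 89910.
Remaining 9 whole minutes in the current block: 1800 + 8 × 1798 = 16184 frames.
Within the current minute: 22 × 30 + 23 − 2 = 681 (labels ;00/;01 skipped at this minute). Total = 89910 + 16184 + 681 = 106775.

106775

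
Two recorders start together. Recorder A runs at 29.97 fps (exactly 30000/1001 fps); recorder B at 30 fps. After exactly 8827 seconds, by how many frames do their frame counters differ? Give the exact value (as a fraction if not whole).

2910/11 frames

A emits 30000/1001 × 8827 = 2910000/11 frames; B emits 30 × 8827 = 264810.
Difference = 2910/11 frames (≈ 264.5455); B is ahead of A.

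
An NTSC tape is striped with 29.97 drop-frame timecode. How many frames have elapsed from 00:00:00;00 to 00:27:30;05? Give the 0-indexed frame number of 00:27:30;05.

49455

Complete 10-minute blocks: 2, each 17982 frames → 35964.
Remaining 7 whole minutes in the current block: 1800 + 6 × 1798 = 12588 frames.
Within the current minute: 30 × 30 + 5 − 2 = 903 (labels ;00/;01 skipped at this minute). Total = 35964 + 12588 + 903 = 49455.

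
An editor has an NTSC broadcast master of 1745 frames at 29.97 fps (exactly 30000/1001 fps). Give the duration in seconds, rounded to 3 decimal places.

58.225 seconds

Running time = 1745 × 1001/30000 = 349349/6000 s ≈ 58.225 s.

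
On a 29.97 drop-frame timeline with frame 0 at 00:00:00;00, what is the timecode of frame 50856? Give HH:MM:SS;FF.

00:28:16;28

Ten DF minutes hold 17982 frames, so frame 50856 lies in block 2 (frames 35964–53945) with 14892 frames into that block.
The block's first minute is 1800 frames and the rest 1798 each; 14892 frames reaches minute 8, so 2 × 18 + 8 × 2 = 52 labels have been skipped so far.
Adding those back, label number 50856 + 52 = 50908 at 30 labels/s is 1696 s + 28 f = 0 h 28 min 16 s frame 28, i.e. 00:28:16;28.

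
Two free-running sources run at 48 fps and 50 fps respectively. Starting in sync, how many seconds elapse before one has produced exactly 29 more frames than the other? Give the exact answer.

The gap grows by |50 − 48| = 2 frames per second.
Time for a 29-frame gap: 29 ÷ (2) = 14.5 s.

14.5 seconds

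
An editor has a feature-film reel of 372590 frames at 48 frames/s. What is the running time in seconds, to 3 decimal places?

7762.292 seconds

Running time = 372590 × 1/48 = 186295/24 s ≈ 7762.292 s.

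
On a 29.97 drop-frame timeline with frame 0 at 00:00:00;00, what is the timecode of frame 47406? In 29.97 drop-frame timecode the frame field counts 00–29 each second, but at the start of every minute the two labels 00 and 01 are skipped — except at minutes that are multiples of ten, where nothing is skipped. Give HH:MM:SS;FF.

Each 10-minute DF block holds 10 × 60 × 30 − 9 × 2 = 17982 frames. 47406 ÷ 17982 → 2 full blocks, remainder 11442.
Within the partial block the first minute is 1800 frames and each further minute 1798, so 6 further minute boundaries passed. Total skipped labels = 18 × 2 + 2 × 6 = 48.
Non-drop label index = 47406 + 48 = 47454; at 30 labels/s that is 00:26:21:24, i.e. DF 00:26:21;24.

00:26:21;24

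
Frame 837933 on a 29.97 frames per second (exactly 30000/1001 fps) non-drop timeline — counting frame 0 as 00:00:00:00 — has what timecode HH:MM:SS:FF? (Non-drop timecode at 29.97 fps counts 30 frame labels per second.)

07:45:31:03

837933 ÷ 30 = 27931 full seconds, remainder 3 frames.
27931 s = 7 h 45 min 31 s.
Timecode: 07:45:31:03.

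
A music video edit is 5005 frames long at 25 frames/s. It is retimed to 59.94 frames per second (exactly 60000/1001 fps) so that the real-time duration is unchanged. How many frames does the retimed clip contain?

Target frames = source frames × (target rate / source rate) = 5005 × (60000/1001)/(25) = 5005 × 2400/1001 = 12000.

12000 frames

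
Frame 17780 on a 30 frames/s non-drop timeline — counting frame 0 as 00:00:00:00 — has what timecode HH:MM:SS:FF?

17780 ÷ 30 = 592 full seconds, remainder 20 frames.
592 s = 0 h 9 min 52 s.
Timecode: 00:09:52:20.

00:09:52:20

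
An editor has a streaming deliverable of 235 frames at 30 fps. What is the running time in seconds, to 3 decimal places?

7.833 seconds

Running time = 235 × 1/30 = 47/6 s ≈ 7.833 s.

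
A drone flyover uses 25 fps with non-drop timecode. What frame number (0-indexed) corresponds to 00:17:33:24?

Total seconds to the label: (0 × 3600 + 17 × 60 + 33) = 1053.
Frame index = 1053 × 25 + 24 = 26349.

frame 26349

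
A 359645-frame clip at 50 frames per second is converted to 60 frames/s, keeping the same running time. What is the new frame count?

Frames at target rate = 359645 × (60) / (50) = 431574.

431574 frames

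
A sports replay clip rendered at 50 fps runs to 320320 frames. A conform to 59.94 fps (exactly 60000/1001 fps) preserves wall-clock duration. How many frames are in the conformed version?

Target frames = source frames × (target rate / source rate) = 320320 × (60000/1001)/(50) = 320320 × 1200/1001 = 384000.

384000 frames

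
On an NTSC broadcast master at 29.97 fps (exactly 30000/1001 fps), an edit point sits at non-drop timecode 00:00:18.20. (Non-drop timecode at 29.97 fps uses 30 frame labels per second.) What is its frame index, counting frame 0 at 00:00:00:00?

560

Total seconds to the label: (0 × 3600 + 0 × 60 + 18) = 18.
Frame index = 18 × 30 + 20 = 560.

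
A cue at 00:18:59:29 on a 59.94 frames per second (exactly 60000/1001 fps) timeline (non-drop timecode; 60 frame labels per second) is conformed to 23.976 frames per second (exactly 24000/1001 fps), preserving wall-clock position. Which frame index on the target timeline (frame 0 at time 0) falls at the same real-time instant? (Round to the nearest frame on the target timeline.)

Source frame index: (0×3600 + 18×60 + 59) × 60 + 29 = 68369.
Real time: 68369 / (60000/1001) = 68437369/60000 s.
Target frame: (68437369/60000) × (24000/1001) = 136738/5 ≈ 27347.600 → 27348.

frame 27348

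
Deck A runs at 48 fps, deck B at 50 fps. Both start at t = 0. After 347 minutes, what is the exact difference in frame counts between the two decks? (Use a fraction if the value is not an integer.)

41640 frames

347 min = 20820 s.
A emits 48 × 20820 = 999360 frames; B emits 50 × 20820 = 1041000.
Difference = 41640 frames; B is ahead of A.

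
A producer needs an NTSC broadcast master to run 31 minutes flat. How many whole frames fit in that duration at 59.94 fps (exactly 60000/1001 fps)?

31 min = 1860 s.
Frames = 1860 × 60000/1001 = 111600000/1001 ≈ 111488.5115.
Complete frames: 111488.

111488 frames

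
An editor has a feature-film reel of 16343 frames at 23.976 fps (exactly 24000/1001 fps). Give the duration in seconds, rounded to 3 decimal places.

681.639 seconds

Running time = 16343 × 1001/24000 = 16359343/24000 s ≈ 681.639 s.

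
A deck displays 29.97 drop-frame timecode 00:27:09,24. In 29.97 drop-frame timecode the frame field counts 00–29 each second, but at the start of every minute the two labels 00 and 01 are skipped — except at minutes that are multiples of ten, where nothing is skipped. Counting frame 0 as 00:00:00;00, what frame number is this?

48844

Complete 10-minute blocks: 2, each 17982 frames → 35964.
Remaining 7 whole minutes in the current block: 1800 + 6 × 1798 = 12588 frames.
Within the current minute: 9 × 30 + 24 − 2 = 292 (labels ;00/;01 skipped at this minute). Total = 35964 + 12588 + 292 = 48844.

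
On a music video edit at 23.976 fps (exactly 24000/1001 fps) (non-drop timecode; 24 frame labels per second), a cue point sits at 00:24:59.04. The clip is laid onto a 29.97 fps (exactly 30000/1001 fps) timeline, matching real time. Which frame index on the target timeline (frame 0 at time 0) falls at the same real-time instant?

Source frame index: (0×3600 + 24×60 + 59) × 24 + 4 = 35980.
Real time: 35980 / (24000/1001) = 1800799/1200 s.
Target frame: (1800799/1200) × (30000/1001) = 44975.

frame 44975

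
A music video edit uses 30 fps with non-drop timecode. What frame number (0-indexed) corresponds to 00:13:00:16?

Total seconds to the label: (0 × 3600 + 13 × 60 + 0) = 780.
Frame index = 780 × 30 + 16 = 23416.

23416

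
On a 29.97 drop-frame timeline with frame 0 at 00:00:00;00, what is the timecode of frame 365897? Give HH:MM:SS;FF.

03:23:28;23

Ten DF minutes hold 17982 frames, so frame 365897 lies in block 20 (frames 359640–377621) with 6257 frames into that block.
The block's first minute is 1800 frames and the rest 1798 each; 6257 frames reaches minute 3, so 20 × 18 + 3 × 2 = 366 labels have been skipped so far.
Adding those back, label number 365897 + 366 = 366263 at 30 labels/s is 12208 s + 23 f = 3 h 23 min 28 s frame 23, i.e. 03:23:28;23.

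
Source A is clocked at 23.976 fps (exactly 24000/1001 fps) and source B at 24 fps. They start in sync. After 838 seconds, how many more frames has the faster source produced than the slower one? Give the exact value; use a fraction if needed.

A emits 24000/1001 × 838 = 20112000/1001 frames; B emits 24 × 838 = 20112.
Difference = 20112/1001 frames (≈ 20.0919); B is ahead of A.

20112/1001 frames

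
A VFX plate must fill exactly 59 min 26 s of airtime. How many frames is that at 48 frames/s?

171168 frames

59 min 26 s = 3566 s.
Frames = 3566 × 48 = 171168.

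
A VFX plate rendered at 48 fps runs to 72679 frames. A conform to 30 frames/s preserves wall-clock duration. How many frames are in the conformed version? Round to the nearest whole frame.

Frames at target rate = 72679 × (30) / (48) = 363395/8 ≈ 45424.375.
Nearest whole frame: 45424.

45424 frames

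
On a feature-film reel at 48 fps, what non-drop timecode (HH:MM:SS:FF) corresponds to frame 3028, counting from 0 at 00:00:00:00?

00:01:03:04

3028 ÷ 48 = 63 full seconds, remainder 4 frames.
63 s = 0 h 1 min 3 s.
Timecode: 00:01:03:04.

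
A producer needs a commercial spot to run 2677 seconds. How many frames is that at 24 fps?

64248 frames

Frames = 2677 × 24 = 64248.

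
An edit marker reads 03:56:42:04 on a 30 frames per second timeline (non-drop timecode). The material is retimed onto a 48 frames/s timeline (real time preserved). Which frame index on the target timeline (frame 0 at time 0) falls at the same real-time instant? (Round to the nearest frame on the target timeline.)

Source frame index: (3×3600 + 56×60 + 42) × 30 + 4 = 426064.
Real time: 426064 / (30) = 213032/15 s.
Target frame: (213032/15) × (48) = 3408512/5 ≈ 681702.400 → 681702.

frame 681702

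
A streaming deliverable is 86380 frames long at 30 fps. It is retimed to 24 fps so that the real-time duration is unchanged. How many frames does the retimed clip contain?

Frames at target rate = 86380 × (24) / (30) = 69104.

69104 frames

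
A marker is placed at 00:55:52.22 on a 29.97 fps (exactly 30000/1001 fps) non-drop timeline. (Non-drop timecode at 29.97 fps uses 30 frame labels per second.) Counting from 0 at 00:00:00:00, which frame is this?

100582

Total seconds to the label: (0 × 3600 + 55 × 60 + 52) = 3352.
Frame index = 3352 × 30 + 22 = 100582.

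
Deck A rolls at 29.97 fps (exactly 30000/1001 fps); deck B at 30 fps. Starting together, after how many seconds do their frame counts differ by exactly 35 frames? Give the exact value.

7007/6 seconds

The gap grows by |30 − 30000/1001| = 30/1001 frames per second.
Time for a 35-frame gap: 35 ÷ (30/1001) = 7007/6 s.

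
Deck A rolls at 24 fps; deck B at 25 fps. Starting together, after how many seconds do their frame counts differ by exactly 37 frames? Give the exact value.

The gap grows by |25 − 24| = 1 frame per second.
Time for a 37-frame gap: 37 ÷ (1) = 37 s.

37 seconds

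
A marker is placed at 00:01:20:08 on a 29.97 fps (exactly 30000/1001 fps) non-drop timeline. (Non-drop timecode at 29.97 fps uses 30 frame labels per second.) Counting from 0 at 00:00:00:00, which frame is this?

frame 2408

Total seconds to the label: (0 × 3600 + 1 × 60 + 20) = 80.
Frame index = 80 × 30 + 8 = 2408.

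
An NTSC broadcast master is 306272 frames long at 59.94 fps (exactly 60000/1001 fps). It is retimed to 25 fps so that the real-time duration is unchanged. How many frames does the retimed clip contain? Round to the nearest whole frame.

Frames at target rate = 306272 × (25) / (60000/1001) = 9580571/75 ≈ 127740.947.
Nearest whole frame: 127741.

127741 frames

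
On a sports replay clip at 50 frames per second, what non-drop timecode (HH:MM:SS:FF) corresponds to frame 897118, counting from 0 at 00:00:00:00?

897118 ÷ 50 = 17942 full seconds, remainder 18 frames.
17942 s = 4 h 59 min 2 s.
Timecode: 04:59:02:18.

04:59:02:18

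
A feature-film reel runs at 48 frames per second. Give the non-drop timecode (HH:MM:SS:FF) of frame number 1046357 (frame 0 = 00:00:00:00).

06:03:19:05

1046357 ÷ 48 = 21799 full seconds, remainder 5 frames.
21799 s = 6 h 3 min 19 s.
Timecode: 06:03:19:05.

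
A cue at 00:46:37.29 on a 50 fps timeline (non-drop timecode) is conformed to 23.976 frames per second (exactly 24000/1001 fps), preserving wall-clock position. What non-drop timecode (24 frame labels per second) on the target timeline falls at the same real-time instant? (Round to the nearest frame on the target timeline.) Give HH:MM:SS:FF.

Source frame index: (0×3600 + 46×60 + 37) × 50 + 29 = 139879.
Real time: 139879 / (50) = 139879/50 s.
Target frame: (139879/50) × (24000/1001) = 67141920/1001 ≈ 67074.845 → 67075.
At 24 labels/s: frame 67075 → 00:46:34:19.

00:46:34:19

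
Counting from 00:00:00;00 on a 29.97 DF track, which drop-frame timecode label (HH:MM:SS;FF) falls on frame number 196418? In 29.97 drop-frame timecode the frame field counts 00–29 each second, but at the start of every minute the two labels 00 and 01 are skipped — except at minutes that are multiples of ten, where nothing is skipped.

Ten DF minutes hold 17982 frames, so frame 196418 lies in block 10 (frames 179820–197801) with 16598 frames into that block.
The block's first minute is 1800 frames and the rest 1798 each; 16598 frames reaches minute 9, so 10 × 18 + 9 × 2 = 198 labels have been skipped so far.
Adding those back, label number 196418 + 198 = 196616 at 30 labels/s is 6553 s + 26 f = 1 h 49 min 13 s frame 26, i.e. 01:49:13;26.

01:49:13;26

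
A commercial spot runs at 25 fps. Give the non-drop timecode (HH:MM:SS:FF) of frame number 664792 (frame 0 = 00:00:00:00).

07:23:11:17

664792 ÷ 25 = 26591 full seconds, remainder 17 frames.
26591 s = 7 h 23 min 11 s.
Timecode: 07:23:11:17.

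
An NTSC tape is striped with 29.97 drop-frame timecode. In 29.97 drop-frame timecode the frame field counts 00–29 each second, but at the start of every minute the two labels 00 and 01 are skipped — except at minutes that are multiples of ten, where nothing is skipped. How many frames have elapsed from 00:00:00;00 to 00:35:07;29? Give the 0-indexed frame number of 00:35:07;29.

As if non-drop at 30 labels/s: (0 × 3600 + 35 × 60 + 7) × 30 + 29 = 63239.
Minute boundaries passed: 35; those not divisible by 10: 35 − 3 = 32; dropped labels = 2 × 32 = 64.
Actual frame index = 63239 − 64 = 63175.

63175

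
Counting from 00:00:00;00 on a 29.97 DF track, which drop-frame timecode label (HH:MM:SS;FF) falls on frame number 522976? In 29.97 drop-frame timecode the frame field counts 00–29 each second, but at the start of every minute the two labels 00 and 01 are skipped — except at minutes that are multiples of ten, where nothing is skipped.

04:50:49;28

Ten DF minutes hold 17982 frames, so frame 522976 lies in block 29 (frames 521478–539459) with 1498 frames into that block.
The block's first minute is 1800 frames and the rest 1798 each; 1498 frames reaches minute 0, so 29 × 18 + 0 × 2 = 522 labels have been skipped so far.
Adding those back, label number 522976 + 522 = 523498 at 30 labels/s is 17449 s + 28 f = 4 h 50 min 49 s frame 28, i.e. 04:50:49;28.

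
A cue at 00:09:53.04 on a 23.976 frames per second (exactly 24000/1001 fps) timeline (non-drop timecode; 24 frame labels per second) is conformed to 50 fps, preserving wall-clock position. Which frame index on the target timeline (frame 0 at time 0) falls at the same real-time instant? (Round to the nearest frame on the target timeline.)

Source frame index: (0×3600 + 9×60 + 53) × 24 + 4 = 14236.
Real time: 14236 / (24000/1001) = 3562559/6000 s.
Target frame: (3562559/6000) × (50) = 3562559/120 ≈ 29687.992 → 29688.

frame 29688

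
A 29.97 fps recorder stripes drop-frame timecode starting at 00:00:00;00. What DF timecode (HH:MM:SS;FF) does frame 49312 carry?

00:27:25;12

Ten DF minutes hold 17982 frames, so frame 49312 lies in block 2 (frames 35964–53945) with 13348 frames into that block.
The block's first minute is 1800 frames and the rest 1798 each; 13348 frames reaches minute 7, so 2 × 18 + 7 × 2 = 50 labels have been skipped so far.
Adding those back, label number 49312 + 50 = 49362 at 30 labels/s is 1645 s + 12 f = 0 h 27 min 25 s frame 12, i.e. 00:27:25;12.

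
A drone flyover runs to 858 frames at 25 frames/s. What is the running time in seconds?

Running time = 858 / (25) = 34.32 s.

34.32 seconds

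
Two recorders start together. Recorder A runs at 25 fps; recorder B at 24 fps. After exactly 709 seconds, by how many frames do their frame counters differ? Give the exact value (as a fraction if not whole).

A emits 25 × 709 = 17725 frames; B emits 24 × 709 = 17016.
Difference = 709 frames; B is behind A.

709 frames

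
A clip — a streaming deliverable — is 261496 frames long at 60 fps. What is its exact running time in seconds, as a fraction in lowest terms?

Running time = 261496 ÷ (60) = 261496 × 1/60 = 65374/15 s.

65374/15 seconds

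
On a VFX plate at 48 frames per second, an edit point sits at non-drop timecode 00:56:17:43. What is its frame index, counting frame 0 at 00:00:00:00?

162139

Total seconds to the label: (0 × 3600 + 56 × 60 + 17) = 3377.
Frame index = 3377 × 48 + 43 = 162139.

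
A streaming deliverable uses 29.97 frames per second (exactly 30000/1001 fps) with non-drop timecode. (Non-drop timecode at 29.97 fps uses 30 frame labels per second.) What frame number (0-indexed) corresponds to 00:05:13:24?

Total seconds to the label: (0 × 3600 + 5 × 60 + 13) = 313.
Frame index = 313 × 30 + 24 = 9414.

9414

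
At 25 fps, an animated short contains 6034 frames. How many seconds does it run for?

Running time = 6034 / (25) = 241.36 s.

241.36 seconds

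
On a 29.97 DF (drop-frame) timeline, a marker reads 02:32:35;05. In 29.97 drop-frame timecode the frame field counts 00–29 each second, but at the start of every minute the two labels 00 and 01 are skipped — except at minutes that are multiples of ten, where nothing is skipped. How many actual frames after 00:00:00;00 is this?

274381

Complete 10-minute blocks: 15, each 17982 frames → 269730.
Remaining 2 whole minutes in the current block: 1800 + 1 × 1798 = 3598 frames.
Within the current minute: 35 × 30 + 5 − 2 = 1053 (labels ;00/;01 skipped at this minute). Total = 269730 + 3598 + 1053 = 274381.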